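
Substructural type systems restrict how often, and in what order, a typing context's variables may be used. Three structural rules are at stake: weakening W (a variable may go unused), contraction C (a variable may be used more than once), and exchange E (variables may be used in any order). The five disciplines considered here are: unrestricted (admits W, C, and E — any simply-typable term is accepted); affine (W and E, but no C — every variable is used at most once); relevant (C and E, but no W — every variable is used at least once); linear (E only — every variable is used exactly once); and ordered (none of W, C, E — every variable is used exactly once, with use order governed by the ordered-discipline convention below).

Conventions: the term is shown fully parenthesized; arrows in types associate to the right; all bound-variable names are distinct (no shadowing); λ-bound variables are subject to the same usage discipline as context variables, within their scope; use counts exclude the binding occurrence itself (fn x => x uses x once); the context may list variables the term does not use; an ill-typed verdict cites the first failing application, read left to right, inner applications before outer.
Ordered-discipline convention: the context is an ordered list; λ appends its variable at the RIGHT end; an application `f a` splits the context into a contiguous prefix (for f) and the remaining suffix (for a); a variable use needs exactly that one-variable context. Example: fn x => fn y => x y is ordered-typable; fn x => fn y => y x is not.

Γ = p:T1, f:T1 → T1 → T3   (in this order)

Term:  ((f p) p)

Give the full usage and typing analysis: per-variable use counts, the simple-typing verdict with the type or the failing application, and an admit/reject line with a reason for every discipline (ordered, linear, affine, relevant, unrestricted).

use counts: p: 2, f: 1
uses in reading order: f, p, p
typing: well-typed at T3
ordered: ✗ — uses contraction: p ×2
linear: ✗ — uses contraction: p ×2
affine: ✗ — uses contraction: p ×2
relevant: ✓ — p, f: all used, weakening unneeded
unrestricted: ✓ — simply typable at T3; W, C, E all held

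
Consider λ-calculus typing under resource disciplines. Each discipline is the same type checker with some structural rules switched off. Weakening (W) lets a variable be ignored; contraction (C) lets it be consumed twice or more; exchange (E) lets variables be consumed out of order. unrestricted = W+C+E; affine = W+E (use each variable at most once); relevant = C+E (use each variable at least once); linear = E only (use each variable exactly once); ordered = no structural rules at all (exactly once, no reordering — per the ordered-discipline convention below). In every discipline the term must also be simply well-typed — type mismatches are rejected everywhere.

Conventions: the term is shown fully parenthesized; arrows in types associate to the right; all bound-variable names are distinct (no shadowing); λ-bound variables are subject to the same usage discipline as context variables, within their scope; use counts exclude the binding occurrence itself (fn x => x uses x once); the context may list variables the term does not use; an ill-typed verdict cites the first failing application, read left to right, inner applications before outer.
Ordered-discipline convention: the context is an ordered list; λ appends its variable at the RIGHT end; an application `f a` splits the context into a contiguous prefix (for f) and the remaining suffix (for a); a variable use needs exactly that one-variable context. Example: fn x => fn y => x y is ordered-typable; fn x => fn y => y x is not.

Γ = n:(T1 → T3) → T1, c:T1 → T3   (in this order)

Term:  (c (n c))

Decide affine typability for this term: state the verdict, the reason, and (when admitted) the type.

no — repeated use of c ×2
variable uses: n: 1×; c: 2×
uses in reading order: c, n, c
typing: the term checks, with type T3
per-discipline verdicts: ordered ✗ | linear ✗ | affine ✗ | relevant ✓ | unrestricted ✓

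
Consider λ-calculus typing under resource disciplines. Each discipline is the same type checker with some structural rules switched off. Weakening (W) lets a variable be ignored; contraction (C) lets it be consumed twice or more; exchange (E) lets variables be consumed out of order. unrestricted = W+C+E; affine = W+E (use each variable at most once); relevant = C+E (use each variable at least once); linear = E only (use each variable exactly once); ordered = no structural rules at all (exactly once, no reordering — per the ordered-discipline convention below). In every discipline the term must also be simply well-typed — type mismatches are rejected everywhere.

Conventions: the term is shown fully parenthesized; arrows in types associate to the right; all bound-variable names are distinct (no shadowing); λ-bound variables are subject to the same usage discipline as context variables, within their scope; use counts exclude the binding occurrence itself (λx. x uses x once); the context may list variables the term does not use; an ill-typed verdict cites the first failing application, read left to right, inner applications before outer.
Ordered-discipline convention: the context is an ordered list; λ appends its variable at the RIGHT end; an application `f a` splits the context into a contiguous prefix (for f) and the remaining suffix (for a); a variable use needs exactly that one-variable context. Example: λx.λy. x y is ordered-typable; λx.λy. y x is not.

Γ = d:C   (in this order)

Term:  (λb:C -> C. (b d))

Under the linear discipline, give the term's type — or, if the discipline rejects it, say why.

term : (C -> C) -> C
counts: d: 1×; b (bound): 1×
left-to-right use order: b, d
typing: ✓ — (C -> C) -> C
across the five disciplines: ordered ✗ · linear ✓ · affine ✓ · relevant ✓ · unrestricted ✓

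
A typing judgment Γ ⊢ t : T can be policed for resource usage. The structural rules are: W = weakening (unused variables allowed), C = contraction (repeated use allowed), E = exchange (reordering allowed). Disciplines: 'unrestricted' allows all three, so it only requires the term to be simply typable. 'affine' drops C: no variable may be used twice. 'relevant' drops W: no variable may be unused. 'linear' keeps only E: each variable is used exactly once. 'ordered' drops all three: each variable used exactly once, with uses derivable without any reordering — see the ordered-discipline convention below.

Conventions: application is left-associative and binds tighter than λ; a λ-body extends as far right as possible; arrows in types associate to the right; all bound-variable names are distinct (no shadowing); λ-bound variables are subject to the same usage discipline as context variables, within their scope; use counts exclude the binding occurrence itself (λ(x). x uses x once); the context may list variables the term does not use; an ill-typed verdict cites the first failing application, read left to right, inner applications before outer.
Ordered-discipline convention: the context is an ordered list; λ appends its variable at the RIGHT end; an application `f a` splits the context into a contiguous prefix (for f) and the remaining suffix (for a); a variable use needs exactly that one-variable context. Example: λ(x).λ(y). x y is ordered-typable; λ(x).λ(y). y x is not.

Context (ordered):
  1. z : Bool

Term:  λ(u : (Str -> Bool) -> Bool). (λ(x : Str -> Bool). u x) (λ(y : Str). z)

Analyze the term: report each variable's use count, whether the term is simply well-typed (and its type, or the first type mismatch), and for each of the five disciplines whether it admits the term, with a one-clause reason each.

use counts: z=1, u [bound]=1, x [bound]=1, y [bound]=0
uses in reading order: u, x, z
typing: well-typed at ((Str -> Bool) -> Bool) -> Bool
ordered: ✗ — needs weakening: y unused
linear: ✗ — needs weakening: y unused
affine: ✓ — no duplicate uses among z, u, x, y
relevant: ✗ — needs weakening: y unused
unrestricted: ✓ — well-typed at ((Str -> Bool) -> Bool) -> Bool; no restrictions here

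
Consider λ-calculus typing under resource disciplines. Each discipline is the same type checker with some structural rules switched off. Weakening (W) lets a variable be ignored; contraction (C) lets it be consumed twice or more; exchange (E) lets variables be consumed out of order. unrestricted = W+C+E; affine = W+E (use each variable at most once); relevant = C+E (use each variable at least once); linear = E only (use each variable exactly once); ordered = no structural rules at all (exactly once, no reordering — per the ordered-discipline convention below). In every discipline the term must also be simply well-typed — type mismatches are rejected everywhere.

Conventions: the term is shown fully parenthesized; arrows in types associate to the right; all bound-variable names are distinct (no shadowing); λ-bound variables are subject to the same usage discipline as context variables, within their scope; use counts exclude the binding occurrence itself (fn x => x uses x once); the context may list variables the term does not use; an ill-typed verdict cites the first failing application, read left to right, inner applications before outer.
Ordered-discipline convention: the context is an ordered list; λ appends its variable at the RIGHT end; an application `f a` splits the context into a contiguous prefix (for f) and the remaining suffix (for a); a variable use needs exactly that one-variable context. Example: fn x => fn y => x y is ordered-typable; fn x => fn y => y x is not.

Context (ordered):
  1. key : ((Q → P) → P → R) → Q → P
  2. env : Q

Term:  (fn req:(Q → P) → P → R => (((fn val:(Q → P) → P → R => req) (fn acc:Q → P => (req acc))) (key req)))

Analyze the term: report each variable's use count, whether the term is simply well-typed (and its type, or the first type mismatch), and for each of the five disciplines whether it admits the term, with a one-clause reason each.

use counts: key=1, env=0, req [bound]=3, val [bound]=0, acc [bound]=1
uses in reading order: req, req, acc, key, req
typing: the term checks, with type ((Q → P) → P → R) → P → R
ordered ✗ (needs contraction — req ×3; env, val never used (weakening))
linear ✗ (needs contraction — req ×3; env, val never used (weakening))
affine ✗ (needs contraction — req ×3)
relevant ✗ (env, val never used (weakening))
unrestricted ✓ (type-checks (((Q → P) → P → R) → P → R) and nothing is barred)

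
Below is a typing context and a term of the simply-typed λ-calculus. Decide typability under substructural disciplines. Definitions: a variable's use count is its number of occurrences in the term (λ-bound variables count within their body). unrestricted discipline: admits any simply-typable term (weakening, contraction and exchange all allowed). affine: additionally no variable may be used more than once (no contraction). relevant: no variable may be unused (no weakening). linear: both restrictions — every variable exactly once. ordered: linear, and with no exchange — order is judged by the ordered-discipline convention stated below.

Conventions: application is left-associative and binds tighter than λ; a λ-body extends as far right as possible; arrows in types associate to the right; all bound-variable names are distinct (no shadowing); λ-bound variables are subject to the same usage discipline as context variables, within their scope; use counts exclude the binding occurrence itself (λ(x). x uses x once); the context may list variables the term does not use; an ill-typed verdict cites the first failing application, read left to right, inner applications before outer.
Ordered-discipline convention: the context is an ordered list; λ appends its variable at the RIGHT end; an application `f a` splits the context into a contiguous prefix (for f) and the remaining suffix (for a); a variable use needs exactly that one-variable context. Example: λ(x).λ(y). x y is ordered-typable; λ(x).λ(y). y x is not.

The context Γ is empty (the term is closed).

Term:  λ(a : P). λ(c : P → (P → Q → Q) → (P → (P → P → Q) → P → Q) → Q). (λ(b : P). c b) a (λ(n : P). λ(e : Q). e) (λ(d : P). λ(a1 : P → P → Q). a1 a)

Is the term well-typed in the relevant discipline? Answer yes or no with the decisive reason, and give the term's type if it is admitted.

no — n, d left unused
counts: a (λ-bound): 2; c (λ-bound): 1; b (λ-bound): 1; n (λ-bound): 0; e (λ-bound): 1; d (λ-bound): 0; a1 (λ-bound): 1
use order (left to right): c, b, a, e, a1, a
typing: the term checks, with type P → (P → (P → Q → Q) → (P → (P → P → Q) → P → Q) → Q) → Q
all disciplines: ordered ✗; linear ✗; affine ✗; relevant ✗; unrestricted ✓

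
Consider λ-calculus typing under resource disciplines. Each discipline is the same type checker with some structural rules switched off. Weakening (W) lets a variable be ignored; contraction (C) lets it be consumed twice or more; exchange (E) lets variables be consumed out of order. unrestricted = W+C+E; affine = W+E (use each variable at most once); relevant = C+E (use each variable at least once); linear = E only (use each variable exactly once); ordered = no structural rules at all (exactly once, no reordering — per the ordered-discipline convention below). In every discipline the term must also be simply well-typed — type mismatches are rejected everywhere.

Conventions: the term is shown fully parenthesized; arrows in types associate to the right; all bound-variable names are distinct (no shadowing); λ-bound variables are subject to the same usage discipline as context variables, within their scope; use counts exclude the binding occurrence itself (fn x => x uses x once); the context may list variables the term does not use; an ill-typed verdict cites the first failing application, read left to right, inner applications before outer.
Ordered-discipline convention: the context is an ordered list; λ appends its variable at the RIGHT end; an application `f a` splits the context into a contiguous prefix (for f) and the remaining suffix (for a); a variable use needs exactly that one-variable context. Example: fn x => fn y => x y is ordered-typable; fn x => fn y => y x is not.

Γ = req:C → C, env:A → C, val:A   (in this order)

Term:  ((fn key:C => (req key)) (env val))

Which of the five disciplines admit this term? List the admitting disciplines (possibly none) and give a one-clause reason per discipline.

admitted in: ordered, linear, affine, relevant, unrestricted
variable uses: req ×1; env ×1; val ×1; key (bound) ×1
order of uses: req, key, env, val
typing: well-typed — term : C
ordered ✓ (one use each (req, env, val, key); ordered split holds)
linear ✓ (each of req, env, val, key used exactly once)
affine ✓ (none of req, env, val, key used more than once)
relevant ✓ (every one of req, env, val, key appears)
unrestricted ✓ (simply typable at C; W, C, E all held)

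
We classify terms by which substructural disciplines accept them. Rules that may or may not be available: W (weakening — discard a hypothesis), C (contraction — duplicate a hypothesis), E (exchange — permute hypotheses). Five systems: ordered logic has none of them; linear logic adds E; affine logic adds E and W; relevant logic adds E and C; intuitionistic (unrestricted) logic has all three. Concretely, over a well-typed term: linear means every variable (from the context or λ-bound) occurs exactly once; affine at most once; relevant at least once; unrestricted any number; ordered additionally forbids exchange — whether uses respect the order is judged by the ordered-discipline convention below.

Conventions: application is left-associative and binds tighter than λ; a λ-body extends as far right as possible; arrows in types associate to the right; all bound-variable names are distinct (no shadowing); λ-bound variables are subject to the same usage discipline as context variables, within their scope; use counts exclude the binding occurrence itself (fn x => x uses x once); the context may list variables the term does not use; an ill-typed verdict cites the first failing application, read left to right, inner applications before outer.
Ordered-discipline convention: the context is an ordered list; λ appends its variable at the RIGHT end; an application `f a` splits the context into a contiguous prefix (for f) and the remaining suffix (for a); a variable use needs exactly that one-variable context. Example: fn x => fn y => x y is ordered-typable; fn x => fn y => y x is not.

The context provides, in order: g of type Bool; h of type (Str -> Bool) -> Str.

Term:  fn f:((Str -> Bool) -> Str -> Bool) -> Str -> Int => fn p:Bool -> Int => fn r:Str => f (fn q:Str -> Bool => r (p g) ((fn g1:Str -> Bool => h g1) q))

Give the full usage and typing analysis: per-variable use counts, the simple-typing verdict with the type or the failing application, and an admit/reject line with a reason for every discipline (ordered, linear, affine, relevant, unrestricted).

usage: g=1; h=1; f (λ-bound)=1; p (λ-bound)=1; r (λ-bound)=1; q (λ-bound)=1; g1 (λ-bound)=1
order of uses: f, r, p, g, h, g1, q
typing: ill-typed: non-arrow in function slot: Str
ordered ✗ (not simply typable)
linear ✗ (fails simple typing)
affine ✗ (a type mismatch blocks all five)
relevant ✗ (the type mismatch rejects it)
unrestricted ✗ (not simply typable)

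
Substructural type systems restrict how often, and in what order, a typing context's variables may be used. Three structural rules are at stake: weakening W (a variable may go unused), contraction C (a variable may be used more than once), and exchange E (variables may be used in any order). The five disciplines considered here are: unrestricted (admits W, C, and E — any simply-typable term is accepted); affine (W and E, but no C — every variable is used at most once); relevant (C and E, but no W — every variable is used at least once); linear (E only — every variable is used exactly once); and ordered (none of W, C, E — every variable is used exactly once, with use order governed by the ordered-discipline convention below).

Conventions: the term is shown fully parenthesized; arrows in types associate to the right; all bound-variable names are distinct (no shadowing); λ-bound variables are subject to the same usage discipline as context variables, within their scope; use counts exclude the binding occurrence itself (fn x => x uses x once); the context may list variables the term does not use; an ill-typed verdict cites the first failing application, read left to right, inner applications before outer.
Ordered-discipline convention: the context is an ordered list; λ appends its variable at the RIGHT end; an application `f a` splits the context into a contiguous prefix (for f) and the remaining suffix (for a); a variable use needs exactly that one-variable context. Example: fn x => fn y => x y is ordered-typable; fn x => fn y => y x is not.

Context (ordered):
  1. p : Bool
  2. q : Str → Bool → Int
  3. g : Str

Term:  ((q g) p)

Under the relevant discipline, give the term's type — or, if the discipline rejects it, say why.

term : Int
counts: p=1, q=1, g=1
uses in reading order: q, g, p
typing: the term checks, with type Int
per-discipline verdicts: ordered ✗ | linear ✓ | affine ✓ | relevant ✓ | unrestricted ✓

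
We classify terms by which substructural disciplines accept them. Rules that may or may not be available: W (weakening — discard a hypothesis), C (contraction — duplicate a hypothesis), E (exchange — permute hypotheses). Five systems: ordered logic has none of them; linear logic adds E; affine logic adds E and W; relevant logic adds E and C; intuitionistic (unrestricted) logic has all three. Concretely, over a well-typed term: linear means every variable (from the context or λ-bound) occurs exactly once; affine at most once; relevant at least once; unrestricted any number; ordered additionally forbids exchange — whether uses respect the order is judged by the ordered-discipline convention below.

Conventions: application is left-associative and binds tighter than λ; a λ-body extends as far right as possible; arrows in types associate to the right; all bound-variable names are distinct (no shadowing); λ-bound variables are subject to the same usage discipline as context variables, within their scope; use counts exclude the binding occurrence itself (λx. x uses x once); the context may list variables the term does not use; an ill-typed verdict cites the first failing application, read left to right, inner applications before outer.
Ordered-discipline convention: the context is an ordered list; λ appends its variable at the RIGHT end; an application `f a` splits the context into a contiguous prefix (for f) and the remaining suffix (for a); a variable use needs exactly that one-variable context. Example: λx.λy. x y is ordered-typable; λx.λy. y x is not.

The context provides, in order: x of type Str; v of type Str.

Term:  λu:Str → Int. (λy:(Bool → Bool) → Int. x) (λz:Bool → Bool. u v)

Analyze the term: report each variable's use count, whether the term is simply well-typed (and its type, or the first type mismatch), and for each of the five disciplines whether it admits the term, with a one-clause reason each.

counts: x=1, v=1, u (λ-bound)=1, y (λ-bound)=0, z (λ-bound)=0
left-to-right use order: x, u, v
typing: well-typed — term : (Str → Int) → Str
ordered: ✗, y, z left unused
linear: ✗, y, z left unused
affine: ✓, x, v, u, y, z: no repeats, contraction unneeded
relevant: ✗, y, z left unused
unrestricted: ✓, typability at (Str → Int) → Str is all that's needed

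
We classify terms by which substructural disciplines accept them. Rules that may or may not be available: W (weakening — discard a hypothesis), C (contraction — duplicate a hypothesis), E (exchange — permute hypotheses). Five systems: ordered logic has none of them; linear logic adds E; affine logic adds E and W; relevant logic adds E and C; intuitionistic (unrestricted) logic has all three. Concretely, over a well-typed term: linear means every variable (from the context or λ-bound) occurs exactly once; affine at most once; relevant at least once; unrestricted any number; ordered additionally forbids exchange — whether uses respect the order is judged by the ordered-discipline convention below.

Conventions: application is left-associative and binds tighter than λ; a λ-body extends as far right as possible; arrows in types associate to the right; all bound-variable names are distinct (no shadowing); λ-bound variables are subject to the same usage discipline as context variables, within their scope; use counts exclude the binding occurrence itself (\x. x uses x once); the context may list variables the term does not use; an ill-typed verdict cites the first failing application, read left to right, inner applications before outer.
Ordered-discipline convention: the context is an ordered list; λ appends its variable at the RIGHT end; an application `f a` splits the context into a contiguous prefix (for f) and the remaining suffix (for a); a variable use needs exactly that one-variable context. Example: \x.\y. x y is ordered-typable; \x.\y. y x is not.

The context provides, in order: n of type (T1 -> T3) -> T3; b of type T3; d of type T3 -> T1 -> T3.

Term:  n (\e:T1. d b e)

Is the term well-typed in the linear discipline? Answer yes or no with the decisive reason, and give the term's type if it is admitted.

yes — exactly-once usage across n, b, d, e; term : T3
counts: n: 1×; b: 1×; d: 1×; e (λ-bound): 1×
order of uses: n, d, b, e
typing: well-typed at T3
per-discipline verdicts: ordered ✗ · linear ✓ · affine ✓ · relevant ✓ · unrestricted ✓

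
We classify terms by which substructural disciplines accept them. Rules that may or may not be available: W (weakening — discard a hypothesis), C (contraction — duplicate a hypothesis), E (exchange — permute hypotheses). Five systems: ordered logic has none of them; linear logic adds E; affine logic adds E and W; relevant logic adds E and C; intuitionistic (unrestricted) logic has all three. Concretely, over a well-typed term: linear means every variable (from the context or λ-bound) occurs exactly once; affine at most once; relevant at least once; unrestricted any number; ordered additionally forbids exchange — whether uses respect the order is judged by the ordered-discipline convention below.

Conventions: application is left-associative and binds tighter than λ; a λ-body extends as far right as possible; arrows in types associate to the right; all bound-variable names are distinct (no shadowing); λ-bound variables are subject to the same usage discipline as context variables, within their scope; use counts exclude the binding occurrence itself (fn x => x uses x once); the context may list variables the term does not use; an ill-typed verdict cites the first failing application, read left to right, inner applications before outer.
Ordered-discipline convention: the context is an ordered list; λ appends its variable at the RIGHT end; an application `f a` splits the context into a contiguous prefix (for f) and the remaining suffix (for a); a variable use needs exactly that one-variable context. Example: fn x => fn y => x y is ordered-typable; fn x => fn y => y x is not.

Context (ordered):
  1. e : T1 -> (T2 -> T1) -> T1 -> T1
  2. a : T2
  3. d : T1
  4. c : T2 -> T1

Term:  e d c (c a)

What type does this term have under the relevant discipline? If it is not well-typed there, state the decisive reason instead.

term : T1
use counts: e: 1×; a: 1×; d: 1×; c: 2×
order of uses: e, d, c, c, a
typing: ✓ — T1
across the five disciplines: ordered ✗, linear ✗, affine ✗, relevant ✓, unrestricted ✓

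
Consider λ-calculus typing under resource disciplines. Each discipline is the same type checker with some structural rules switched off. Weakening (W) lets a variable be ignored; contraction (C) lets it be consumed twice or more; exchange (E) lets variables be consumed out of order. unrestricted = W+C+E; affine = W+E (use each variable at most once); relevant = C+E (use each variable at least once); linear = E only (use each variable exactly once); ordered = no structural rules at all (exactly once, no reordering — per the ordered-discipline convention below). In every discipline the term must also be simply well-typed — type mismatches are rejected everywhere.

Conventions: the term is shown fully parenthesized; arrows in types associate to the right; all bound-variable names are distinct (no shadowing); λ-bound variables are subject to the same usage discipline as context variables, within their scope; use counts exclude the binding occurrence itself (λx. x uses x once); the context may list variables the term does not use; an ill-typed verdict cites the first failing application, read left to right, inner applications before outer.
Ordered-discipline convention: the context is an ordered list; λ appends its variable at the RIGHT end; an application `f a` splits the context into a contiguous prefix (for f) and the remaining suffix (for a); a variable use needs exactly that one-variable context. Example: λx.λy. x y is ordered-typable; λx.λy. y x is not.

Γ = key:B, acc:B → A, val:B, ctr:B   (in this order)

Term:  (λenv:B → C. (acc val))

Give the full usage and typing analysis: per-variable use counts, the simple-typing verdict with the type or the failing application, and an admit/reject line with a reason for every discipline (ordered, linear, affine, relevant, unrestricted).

usage: key ×0, acc ×1, val ×1, ctr ×0, env (λ-bound) ×0
order of uses: acc, val
typing: ✓ — (B → C) → A
ordered: ✗, key, ctr, env left unused
linear: ✗, key, ctr, env left unused
affine: ✓, at most one use each (key, acc, val, ctr, env)
relevant: ✗, key, ctr, env left unused
unrestricted: ✓, typability at (B → C) → A is all that's needed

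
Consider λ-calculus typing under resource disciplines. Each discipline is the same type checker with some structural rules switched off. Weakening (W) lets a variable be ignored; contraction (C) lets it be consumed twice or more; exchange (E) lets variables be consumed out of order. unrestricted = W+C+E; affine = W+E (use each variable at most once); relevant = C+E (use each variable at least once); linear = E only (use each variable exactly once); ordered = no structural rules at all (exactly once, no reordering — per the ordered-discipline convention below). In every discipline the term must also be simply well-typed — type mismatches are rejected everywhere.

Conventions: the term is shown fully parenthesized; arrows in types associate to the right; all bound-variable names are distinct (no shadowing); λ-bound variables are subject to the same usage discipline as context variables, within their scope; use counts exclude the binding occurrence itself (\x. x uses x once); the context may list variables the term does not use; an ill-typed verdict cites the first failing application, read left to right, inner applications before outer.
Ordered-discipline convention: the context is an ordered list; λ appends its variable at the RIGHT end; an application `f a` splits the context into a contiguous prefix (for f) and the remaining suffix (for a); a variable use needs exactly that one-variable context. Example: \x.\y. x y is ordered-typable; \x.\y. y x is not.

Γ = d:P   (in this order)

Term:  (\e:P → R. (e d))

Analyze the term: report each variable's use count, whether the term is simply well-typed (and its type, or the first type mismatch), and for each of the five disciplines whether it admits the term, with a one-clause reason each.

usage: d=1; e (λ-bound)=1
order of uses: e, d
typing: well-typed — term : (P → R) → R
ordered ✗ (needs exchange: uses follow e, d)
linear ✓ (exactly-once usage across d, e)
affine ✓ (at most one use each (d, e))
relevant ✓ (at least one use each (d, e))
unrestricted ✓ (well-typed at (P → R) → R; no restrictions here)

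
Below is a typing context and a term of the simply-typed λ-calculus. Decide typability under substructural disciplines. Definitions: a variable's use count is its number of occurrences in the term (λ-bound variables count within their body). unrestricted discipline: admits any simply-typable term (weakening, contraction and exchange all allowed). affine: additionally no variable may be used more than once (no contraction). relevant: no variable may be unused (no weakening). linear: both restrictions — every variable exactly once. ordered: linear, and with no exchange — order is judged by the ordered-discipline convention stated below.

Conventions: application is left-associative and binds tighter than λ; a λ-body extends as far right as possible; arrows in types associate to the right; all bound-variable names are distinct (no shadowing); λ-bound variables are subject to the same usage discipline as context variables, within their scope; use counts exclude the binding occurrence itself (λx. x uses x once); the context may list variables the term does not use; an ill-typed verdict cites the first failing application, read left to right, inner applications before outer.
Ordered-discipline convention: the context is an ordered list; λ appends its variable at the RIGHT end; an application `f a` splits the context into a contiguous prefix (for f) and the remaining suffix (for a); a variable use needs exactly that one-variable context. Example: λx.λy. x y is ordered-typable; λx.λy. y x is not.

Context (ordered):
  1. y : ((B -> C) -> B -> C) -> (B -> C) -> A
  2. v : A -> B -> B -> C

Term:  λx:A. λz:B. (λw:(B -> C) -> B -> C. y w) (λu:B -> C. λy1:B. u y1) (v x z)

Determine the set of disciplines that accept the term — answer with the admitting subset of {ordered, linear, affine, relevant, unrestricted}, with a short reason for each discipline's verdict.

accepted by: ordered, linear, affine, relevant, unrestricted
use counts: y ×1, v ×1, x (bound) ×1, z (bound) ×1, w (bound) ×1, u (bound) ×1, y1 (bound) ×1
uses in reading order: y, w, u, y1, v, x, z
typing: ✓ — A -> B -> A
ordered: ✓ — one use each (y, v, x, z, w, u, y1); ordered split holds
linear: ✓ — single use per variable (y, v, x, z, w, u, y1)
affine: ✓ — none of y, v, x, z, w, u, y1 used more than once
relevant: ✓ — y, v, x, z, w, u, y1: all used, weakening unneeded
unrestricted: ✓ — typability at A -> B -> A is all that's needed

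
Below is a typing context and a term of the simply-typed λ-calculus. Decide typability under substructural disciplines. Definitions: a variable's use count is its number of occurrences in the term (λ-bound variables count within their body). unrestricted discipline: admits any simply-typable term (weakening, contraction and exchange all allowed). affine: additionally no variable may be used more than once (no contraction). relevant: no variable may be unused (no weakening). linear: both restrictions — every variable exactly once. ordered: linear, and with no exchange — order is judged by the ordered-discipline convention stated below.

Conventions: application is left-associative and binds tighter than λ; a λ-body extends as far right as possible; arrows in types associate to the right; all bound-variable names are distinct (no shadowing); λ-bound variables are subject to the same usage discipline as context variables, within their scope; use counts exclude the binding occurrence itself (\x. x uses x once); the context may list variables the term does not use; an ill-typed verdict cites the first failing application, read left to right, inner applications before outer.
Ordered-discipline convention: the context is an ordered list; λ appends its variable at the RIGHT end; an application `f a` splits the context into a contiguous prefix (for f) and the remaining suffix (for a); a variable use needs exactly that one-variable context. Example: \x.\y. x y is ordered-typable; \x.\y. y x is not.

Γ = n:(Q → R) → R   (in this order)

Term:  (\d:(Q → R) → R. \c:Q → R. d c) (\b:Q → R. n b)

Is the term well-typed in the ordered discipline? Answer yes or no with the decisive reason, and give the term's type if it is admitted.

yes — n, d, c, b once each; derivable with no W/C/E; term : (Q → R) → R
counts: n: 1; d (λ-bound): 1; c (λ-bound): 1; b (λ-bound): 1
use order (left to right): d, c, n, b
typing: the term checks, with type (Q → R) → R
across the five disciplines: ordered ✓ | linear ✓ | affine ✓ | relevant ✓ | unrestricted ✓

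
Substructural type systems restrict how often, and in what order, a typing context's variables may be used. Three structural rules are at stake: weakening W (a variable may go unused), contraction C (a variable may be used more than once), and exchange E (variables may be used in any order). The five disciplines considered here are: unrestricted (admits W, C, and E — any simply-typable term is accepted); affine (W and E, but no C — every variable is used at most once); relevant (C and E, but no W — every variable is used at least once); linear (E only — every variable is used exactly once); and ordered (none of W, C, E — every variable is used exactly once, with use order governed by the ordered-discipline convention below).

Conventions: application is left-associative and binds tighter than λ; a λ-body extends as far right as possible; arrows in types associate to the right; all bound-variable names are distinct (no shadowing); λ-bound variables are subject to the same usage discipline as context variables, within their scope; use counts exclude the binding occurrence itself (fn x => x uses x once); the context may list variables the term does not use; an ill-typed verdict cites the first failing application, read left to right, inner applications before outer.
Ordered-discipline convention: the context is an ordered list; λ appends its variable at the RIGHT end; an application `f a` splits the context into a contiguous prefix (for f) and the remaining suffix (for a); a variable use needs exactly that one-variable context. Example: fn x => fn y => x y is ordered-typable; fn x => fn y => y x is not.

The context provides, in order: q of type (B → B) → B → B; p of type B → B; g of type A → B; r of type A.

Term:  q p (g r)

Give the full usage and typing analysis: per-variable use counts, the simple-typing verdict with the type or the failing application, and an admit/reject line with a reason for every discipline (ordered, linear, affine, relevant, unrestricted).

usage: q: 1×, p: 1×, g: 1×, r: 1×
left-to-right use order: q, p, g, r
typing: well-typed at B
ordered: ✓, q, p, g, r: once each, no exchange needed
linear: ✓, each of q, p, g, r used exactly once
affine: ✓, at most one use each (q, p, g, r)
relevant: ✓, at least one use each (q, p, g, r)
unrestricted: ✓, typability at B is all that's needed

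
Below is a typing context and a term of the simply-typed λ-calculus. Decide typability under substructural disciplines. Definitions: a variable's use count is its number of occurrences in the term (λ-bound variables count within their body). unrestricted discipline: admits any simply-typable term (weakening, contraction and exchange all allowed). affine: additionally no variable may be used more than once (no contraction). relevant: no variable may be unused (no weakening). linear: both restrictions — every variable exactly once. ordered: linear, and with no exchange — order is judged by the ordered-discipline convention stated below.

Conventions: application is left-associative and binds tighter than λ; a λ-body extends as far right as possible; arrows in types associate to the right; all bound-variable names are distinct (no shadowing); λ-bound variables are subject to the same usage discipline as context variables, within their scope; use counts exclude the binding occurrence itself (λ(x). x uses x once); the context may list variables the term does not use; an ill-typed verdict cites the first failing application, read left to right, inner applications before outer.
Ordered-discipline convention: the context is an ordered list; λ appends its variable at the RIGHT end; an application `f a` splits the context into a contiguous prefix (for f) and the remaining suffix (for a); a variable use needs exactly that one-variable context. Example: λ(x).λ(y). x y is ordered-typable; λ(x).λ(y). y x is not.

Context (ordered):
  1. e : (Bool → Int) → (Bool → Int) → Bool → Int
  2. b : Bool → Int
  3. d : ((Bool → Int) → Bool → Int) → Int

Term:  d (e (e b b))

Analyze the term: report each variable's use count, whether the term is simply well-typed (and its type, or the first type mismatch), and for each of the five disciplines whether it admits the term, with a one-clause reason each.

usage: e: 2, b: 2, d: 1
uses in reading order: d, e, e, b, b
typing: ✓ — Int
ordered: ✗, repeated use of e ×2, b ×2
linear: ✗, repeated use of e ×2, b ×2
affine: ✗, repeated use of e ×2, b ×2
relevant: ✓, every one of e, b, d appears
unrestricted: ✓, well-typed at Int; no restrictions here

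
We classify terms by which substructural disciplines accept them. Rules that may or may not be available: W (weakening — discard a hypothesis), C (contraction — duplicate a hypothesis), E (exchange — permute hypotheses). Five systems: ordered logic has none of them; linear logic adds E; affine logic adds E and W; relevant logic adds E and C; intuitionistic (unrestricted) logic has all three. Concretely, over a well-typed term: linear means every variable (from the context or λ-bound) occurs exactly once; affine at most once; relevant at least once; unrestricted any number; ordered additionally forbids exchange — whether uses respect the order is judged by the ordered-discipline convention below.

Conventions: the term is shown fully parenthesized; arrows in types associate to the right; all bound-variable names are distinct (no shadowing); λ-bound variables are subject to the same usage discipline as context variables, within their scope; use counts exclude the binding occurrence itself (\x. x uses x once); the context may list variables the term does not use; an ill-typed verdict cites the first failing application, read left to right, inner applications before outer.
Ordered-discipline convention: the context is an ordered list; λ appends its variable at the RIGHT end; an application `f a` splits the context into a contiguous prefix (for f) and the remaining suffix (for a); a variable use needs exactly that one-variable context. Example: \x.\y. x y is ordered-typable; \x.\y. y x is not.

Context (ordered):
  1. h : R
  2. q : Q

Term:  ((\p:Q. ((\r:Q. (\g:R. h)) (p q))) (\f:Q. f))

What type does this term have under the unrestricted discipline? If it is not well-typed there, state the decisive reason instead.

not well-typed under unrestricted — fails simple typing
counts: h=1, q=1, p [bound]=1, r [bound]=0, g [bound]=0, f [bound]=1
uses in reading order: h, p, q, f
typing: ill-typed: non-arrow in function slot: Q
across the five disciplines: ordered ✗ · linear ✗ · affine ✗ · relevant ✗ · unrestricted ✗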